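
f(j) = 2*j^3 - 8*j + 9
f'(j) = 6*j^2 - 8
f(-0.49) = 12.68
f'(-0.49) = -6.56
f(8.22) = 1054.06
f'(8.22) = 397.41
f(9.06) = 1423.87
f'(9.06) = 484.50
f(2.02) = 9.32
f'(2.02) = 16.48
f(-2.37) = 1.34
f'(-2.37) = 25.70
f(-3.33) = -38.21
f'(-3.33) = 58.53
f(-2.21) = 5.09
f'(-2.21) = 21.30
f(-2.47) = -1.38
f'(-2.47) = 28.61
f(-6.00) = -375.00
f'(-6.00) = 208.00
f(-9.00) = -1377.00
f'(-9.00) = 478.00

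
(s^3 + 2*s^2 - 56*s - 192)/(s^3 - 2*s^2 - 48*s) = (s + 4)/s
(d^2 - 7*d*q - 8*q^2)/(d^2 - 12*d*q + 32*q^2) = (-d - q)/(-d + 4*q)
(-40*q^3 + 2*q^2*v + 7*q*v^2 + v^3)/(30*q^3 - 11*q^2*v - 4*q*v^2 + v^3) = (-20*q^2 - 9*q*v - v^2)/(15*q^2 + 2*q*v - v^2)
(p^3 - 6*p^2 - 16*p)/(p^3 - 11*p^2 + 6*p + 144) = p*(p + 2)/(p^2 - 3*p - 18)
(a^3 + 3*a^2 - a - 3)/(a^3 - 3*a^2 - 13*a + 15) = (a + 1)/(a - 5)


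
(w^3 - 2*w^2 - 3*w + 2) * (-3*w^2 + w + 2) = -3*w^5 + 7*w^4 + 9*w^3 - 13*w^2 - 4*w + 4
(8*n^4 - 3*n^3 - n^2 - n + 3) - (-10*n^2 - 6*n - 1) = 8*n^4 - 3*n^3 + 9*n^2 + 5*n + 4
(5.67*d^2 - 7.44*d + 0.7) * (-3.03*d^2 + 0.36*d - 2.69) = -17.1801*d^4 + 24.5844*d^3 - 20.0517*d^2 + 20.2656*d - 1.883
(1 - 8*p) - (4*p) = 1 - 12*p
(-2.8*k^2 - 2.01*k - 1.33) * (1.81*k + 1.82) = -5.068*k^3 - 8.7341*k^2 - 6.0655*k - 2.4206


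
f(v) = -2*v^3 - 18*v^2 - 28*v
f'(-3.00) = 26.00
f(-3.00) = -24.00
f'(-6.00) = -28.00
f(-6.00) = -48.00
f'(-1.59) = 14.07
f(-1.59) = 7.05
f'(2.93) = -184.99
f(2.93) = -286.88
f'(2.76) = -173.07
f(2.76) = -256.45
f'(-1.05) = 3.18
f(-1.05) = 11.87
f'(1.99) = -123.40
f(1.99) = -142.76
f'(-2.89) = 25.93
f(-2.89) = -21.14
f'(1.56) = -98.76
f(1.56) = -95.08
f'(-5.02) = 1.52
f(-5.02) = -60.04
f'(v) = -6*v^2 - 36*v - 28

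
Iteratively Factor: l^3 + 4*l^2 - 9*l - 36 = (l - 3)*(l^2 + 7*l + 12) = (l - 3)*(l + 3)*(l + 4)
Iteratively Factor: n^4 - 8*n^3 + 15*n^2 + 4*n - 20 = (n - 2)*(n^3 - 6*n^2 + 3*n + 10) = (n - 2)*(n + 1)*(n^2 - 7*n + 10) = (n - 2)^2*(n + 1)*(n - 5)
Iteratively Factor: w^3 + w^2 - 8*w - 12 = (w + 2)*(w^2 - w - 6) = (w - 3)*(w + 2)*(w + 2)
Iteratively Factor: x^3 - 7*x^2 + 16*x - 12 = (x - 2)*(x^2 - 5*x + 6) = (x - 3)*(x - 2)*(x - 2)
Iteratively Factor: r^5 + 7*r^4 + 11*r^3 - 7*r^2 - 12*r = (r + 4)*(r^4 + 3*r^3 - r^2 - 3*r) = r*(r + 4)*(r^3 + 3*r^2 - r - 3) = r*(r - 1)*(r + 4)*(r^2 + 4*r + 3) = r*(r - 1)*(r + 1)*(r + 4)*(r + 3)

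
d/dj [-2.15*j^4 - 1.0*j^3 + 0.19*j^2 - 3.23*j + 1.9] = -8.6*j^3 - 3.0*j^2 + 0.38*j - 3.23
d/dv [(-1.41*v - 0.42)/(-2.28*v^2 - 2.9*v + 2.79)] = (3.2148*v^2 + 4.089*v - (1.41*v + 0.42)*(4.56*v + 2.9) - 3.9339)/(2.28*v^2 + 2.9*v - 2.79)^2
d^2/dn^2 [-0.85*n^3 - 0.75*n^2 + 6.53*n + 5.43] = -5.1*n - 1.5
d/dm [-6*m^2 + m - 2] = 1 - 12*m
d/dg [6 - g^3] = -3*g^2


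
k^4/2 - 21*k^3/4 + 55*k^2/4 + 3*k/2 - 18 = (k/2 + 1/2)*(k - 6)*(k - 4)*(k - 3/2)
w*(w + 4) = w^2 + 4*w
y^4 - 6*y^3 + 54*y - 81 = (y - 3)^3*(y + 3)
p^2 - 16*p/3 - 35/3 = (p - 7)*(p + 5/3)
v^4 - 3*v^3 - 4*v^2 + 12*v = v*(v - 3)*(v - 2)*(v + 2)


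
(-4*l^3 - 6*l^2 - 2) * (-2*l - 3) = 8*l^4 + 24*l^3 + 18*l^2 + 4*l + 6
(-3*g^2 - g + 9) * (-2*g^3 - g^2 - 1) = 6*g^5 + 5*g^4 - 17*g^3 - 6*g^2 + g - 9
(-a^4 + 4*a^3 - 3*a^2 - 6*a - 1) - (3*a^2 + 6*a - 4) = -a^4 + 4*a^3 - 6*a^2 - 12*a + 3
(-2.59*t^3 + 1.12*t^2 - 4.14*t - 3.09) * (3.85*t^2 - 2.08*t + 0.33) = -9.9715*t^5 + 9.6992*t^4 - 19.1233*t^3 - 2.9157*t^2 + 5.061*t - 1.0197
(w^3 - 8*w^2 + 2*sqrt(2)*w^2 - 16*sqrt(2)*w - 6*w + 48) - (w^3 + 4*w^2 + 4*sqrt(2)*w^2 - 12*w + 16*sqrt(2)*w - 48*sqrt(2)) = -12*w^2 - 2*sqrt(2)*w^2 - 32*sqrt(2)*w + 6*w + 48 + 48*sqrt(2)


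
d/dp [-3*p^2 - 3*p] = -6*p - 3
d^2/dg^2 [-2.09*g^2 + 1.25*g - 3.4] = -4.18000000000000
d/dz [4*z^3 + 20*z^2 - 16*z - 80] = 12*z^2 + 40*z - 16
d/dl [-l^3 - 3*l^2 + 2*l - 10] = -3*l^2 - 6*l + 2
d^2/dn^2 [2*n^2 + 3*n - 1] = 4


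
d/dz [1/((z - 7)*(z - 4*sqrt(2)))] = ((7 - z)*(z - 4*sqrt(2))^2 + (-z + 4*sqrt(2))*(z - 7)^2)/((z - 7)^3*(z - 4*sqrt(2))^3)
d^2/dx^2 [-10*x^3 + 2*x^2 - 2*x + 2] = 4 - 60*x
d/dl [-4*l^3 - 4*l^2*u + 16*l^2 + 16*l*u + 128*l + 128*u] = -12*l^2 - 8*l*u + 32*l + 16*u + 128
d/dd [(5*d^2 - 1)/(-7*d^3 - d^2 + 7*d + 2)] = (35*d^4 + 14*d^2 + 18*d + 7)/(49*d^6 + 14*d^5 - 97*d^4 - 42*d^3 + 45*d^2 + 28*d + 4)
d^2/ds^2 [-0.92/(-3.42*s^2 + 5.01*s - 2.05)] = (-21.521376*s^2 + 31.526928*s + 0.92*(6.84*s - 5.01)*(13.68*s - 10.02) - 12.90024)/(3.42*s^2 - 5.01*s + 2.05)^3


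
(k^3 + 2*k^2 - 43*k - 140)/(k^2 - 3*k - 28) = k + 5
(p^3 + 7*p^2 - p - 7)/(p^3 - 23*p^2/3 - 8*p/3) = 3*(-p^3 - 7*p^2 + p + 7)/(p*(-3*p^2 + 23*p + 8))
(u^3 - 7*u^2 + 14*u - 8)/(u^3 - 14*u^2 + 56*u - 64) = (u - 1)/(u - 8)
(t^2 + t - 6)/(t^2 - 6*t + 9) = (t^2 + t - 6)/(t^2 - 6*t + 9)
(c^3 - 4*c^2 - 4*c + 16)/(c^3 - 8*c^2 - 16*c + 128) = (c^2 - 4)/(c^2 - 4*c - 32)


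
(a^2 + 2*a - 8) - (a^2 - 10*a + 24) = 12*a - 32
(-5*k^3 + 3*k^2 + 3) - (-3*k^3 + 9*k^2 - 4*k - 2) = -2*k^3 - 6*k^2 + 4*k + 5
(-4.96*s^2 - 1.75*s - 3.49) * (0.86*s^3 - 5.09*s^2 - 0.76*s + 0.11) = -4.2656*s^5 + 23.7414*s^4 + 9.6757*s^3 + 18.5485*s^2 + 2.4599*s - 0.3839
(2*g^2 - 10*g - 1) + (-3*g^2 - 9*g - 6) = -g^2 - 19*g - 7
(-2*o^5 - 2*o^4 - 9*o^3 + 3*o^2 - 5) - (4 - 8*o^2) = -2*o^5 - 2*o^4 - 9*o^3 + 11*o^2 - 9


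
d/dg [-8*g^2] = -16*g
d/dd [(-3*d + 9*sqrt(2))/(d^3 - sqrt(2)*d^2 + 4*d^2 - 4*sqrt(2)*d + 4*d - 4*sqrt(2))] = 6*(d^2 - 5*sqrt(2)*d - 2*sqrt(2) + 6)/(d^5 - 2*sqrt(2)*d^4 + 6*d^4 - 12*sqrt(2)*d^3 + 14*d^3 - 24*sqrt(2)*d^2 + 20*d^2 - 16*sqrt(2)*d + 24*d + 16)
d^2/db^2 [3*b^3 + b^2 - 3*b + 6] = 18*b + 2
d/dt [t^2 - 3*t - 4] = 2*t - 3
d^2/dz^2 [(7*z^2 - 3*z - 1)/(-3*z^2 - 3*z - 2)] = 2*(90*z^3 + 153*z^2 - 27*z - 43)/(27*z^6 + 81*z^5 + 135*z^4 + 135*z^3 + 90*z^2 + 36*z + 8)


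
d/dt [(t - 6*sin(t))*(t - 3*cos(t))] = (t - 6*sin(t))*(3*sin(t) + 1) - (t - 3*cos(t))*(6*cos(t) - 1)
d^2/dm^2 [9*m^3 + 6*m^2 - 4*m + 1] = 54*m + 12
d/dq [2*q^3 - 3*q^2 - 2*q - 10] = 6*q^2 - 6*q - 2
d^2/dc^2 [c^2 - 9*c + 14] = 2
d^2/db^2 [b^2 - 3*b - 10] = 2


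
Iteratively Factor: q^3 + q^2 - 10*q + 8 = (q + 4)*(q^2 - 3*q + 2) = (q - 1)*(q + 4)*(q - 2)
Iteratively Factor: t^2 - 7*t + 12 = (t - 4)*(t - 3)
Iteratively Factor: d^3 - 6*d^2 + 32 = (d + 2)*(d^2 - 8*d + 16) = (d - 4)*(d + 2)*(d - 4)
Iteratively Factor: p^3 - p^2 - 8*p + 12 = (p + 3)*(p^2 - 4*p + 4) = (p - 2)*(p + 3)*(p - 2)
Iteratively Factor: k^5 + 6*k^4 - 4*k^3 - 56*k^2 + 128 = (k + 4)*(k^4 + 2*k^3 - 12*k^2 - 8*k + 32) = (k + 4)^2*(k^3 - 2*k^2 - 4*k + 8) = (k - 2)*(k + 4)^2*(k^2 - 4) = (k - 2)*(k + 2)*(k + 4)^2*(k - 2)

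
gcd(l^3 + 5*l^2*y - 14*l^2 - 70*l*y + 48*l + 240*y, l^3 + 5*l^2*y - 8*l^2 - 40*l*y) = l^2 + 5*l*y - 8*l - 40*y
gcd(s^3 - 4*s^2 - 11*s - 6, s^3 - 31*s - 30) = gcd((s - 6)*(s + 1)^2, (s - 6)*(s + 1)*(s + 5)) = s^2 - 5*s - 6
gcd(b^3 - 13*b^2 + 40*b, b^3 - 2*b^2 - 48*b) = b^2 - 8*b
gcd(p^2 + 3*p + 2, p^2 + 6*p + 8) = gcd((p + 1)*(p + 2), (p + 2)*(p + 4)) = p + 2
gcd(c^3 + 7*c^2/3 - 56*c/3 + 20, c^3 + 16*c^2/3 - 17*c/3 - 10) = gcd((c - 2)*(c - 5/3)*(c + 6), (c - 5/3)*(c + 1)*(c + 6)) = c^2 + 13*c/3 - 10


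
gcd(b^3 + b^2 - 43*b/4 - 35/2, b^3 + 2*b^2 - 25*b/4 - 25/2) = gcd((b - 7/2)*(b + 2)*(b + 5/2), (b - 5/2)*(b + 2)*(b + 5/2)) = b^2 + 9*b/2 + 5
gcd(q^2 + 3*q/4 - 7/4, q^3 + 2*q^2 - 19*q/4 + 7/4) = q - 1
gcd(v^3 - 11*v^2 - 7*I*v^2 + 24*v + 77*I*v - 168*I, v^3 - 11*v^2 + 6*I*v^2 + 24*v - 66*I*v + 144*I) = v^2 - 11*v + 24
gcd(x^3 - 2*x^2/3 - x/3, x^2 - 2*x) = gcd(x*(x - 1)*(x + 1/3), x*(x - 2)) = x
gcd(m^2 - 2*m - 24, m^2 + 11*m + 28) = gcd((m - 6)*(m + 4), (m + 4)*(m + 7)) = m + 4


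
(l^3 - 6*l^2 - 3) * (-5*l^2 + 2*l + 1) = -5*l^5 + 32*l^4 - 11*l^3 + 9*l^2 - 6*l - 3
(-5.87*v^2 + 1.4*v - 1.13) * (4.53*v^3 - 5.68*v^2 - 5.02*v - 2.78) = -26.5911*v^5 + 39.6836*v^4 + 16.3965*v^3 + 15.709*v^2 + 1.7806*v + 3.1414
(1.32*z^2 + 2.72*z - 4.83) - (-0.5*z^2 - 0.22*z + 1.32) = 1.82*z^2 + 2.94*z - 6.15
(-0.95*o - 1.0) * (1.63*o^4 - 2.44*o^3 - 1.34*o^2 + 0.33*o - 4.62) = -1.5485*o^5 + 0.688*o^4 + 3.713*o^3 + 1.0265*o^2 + 4.059*o + 4.62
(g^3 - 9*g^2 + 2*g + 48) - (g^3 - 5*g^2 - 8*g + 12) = -4*g^2 + 10*g + 36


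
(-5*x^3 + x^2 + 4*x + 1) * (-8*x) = 40*x^4 - 8*x^3 - 32*x^2 - 8*x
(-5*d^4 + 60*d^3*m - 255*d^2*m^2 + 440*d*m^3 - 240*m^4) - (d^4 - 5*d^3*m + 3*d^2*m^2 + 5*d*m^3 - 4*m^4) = -6*d^4 + 65*d^3*m - 258*d^2*m^2 + 435*d*m^3 - 236*m^4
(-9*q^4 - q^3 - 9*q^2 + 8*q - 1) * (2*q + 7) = -18*q^5 - 65*q^4 - 25*q^3 - 47*q^2 + 54*q - 7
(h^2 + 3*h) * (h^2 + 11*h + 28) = h^4 + 14*h^3 + 61*h^2 + 84*h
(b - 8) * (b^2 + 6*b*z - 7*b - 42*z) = b^3 + 6*b^2*z - 15*b^2 - 90*b*z + 56*b + 336*z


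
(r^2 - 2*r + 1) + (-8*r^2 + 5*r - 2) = -7*r^2 + 3*r - 1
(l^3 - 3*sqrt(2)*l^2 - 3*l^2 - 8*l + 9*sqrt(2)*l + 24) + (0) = l^3 - 3*sqrt(2)*l^2 - 3*l^2 - 8*l + 9*sqrt(2)*l + 24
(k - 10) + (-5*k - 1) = -4*k - 11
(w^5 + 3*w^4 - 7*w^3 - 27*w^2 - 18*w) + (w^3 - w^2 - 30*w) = w^5 + 3*w^4 - 6*w^3 - 28*w^2 - 48*w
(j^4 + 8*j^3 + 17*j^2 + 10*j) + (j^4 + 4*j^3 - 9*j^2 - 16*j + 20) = 2*j^4 + 12*j^3 + 8*j^2 - 6*j + 20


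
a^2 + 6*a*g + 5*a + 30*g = (a + 5)*(a + 6*g)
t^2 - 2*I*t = t*(t - 2*I)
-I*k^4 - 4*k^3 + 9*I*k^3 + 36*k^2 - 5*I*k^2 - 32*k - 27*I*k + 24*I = (k - 8)*(k - 3*I)*(k - I)*(-I*k + I)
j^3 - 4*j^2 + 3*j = j*(j - 3)*(j - 1)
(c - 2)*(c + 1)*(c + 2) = c^3 + c^2 - 4*c - 4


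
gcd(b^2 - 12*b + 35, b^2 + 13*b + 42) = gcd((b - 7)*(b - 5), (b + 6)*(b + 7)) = 1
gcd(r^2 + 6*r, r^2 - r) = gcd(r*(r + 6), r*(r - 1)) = r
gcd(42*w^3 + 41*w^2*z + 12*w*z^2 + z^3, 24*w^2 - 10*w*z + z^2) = 1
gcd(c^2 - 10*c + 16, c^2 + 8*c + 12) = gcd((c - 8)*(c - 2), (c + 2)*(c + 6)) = 1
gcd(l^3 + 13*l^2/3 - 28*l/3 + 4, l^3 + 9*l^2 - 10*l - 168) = l + 6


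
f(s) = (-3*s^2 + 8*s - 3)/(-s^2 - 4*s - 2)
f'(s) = (8 - 6*s)/(-s^2 - 4*s - 2) + (2*s + 4)*(-3*s^2 + 8*s - 3)/(-s^2 - 4*s - 2)^2 = 2*(10*s^2 + 3*s - 14)/(s^4 + 8*s^3 + 20*s^2 + 16*s + 4)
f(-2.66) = -29.09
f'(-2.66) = 39.86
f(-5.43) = 13.81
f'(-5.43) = 5.55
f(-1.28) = -12.25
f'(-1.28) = -1.33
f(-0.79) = -20.89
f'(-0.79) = -70.54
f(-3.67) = 92.24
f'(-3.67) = 352.46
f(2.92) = 0.24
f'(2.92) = 0.32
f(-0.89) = -16.27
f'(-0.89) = -29.67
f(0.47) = -0.02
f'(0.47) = -1.23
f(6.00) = 1.02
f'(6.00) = 0.19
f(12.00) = 1.75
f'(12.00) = 0.08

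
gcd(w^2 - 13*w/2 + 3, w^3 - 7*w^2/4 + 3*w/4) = 1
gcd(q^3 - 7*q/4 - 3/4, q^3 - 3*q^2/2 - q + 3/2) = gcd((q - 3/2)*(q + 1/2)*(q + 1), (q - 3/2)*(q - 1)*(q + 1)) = q^2 - q/2 - 3/2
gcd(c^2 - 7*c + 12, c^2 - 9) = c - 3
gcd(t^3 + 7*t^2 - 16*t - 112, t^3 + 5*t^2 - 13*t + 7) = t + 7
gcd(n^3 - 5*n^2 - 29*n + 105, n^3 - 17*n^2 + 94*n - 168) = n - 7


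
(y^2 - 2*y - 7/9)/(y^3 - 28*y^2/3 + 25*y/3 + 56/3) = (y + 1/3)/(y^2 - 7*y - 8)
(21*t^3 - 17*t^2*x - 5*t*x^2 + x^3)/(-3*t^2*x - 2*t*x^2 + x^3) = (-21*t^3 + 17*t^2*x + 5*t*x^2 - x^3)/(x*(3*t^2 + 2*t*x - x^2))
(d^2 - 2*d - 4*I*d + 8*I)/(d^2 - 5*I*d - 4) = (d - 2)/(d - I)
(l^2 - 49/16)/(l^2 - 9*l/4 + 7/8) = (4*l + 7)/(2*(2*l - 1))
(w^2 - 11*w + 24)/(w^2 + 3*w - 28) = (w^2 - 11*w + 24)/(w^2 + 3*w - 28)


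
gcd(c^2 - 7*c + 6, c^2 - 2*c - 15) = 1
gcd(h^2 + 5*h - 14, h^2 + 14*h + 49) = h + 7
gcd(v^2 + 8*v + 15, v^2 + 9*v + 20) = v + 5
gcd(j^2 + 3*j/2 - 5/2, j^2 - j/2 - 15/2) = j + 5/2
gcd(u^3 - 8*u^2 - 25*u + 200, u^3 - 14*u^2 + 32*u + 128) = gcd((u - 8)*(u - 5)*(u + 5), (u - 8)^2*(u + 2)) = u - 8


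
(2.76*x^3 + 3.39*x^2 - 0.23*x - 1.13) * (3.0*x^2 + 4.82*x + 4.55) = 8.28*x^5 + 23.4732*x^4 + 28.2078*x^3 + 10.9259*x^2 - 6.4931*x - 5.1415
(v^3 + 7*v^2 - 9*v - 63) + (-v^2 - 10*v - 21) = v^3 + 6*v^2 - 19*v - 84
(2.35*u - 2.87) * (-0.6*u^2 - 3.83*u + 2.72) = -1.41*u^3 - 7.2785*u^2 + 17.3841*u - 7.8064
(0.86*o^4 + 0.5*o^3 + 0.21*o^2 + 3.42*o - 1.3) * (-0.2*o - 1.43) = -0.172*o^5 - 1.3298*o^4 - 0.757*o^3 - 0.9843*o^2 - 4.6306*o + 1.859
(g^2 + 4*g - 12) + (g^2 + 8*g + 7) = 2*g^2 + 12*g - 5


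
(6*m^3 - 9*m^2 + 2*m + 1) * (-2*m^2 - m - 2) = -12*m^5 + 12*m^4 - 7*m^3 + 14*m^2 - 5*m - 2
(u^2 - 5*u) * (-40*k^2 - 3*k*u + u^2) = -40*k^2*u^2 + 200*k^2*u - 3*k*u^3 + 15*k*u^2 + u^4 - 5*u^3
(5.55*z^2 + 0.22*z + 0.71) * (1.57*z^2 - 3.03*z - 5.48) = 8.7135*z^4 - 16.4711*z^3 - 29.9659*z^2 - 3.3569*z - 3.8908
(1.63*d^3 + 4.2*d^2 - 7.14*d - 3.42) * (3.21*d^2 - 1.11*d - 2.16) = 5.2323*d^5 + 11.6727*d^4 - 31.1022*d^3 - 12.1248*d^2 + 19.2186*d + 7.3872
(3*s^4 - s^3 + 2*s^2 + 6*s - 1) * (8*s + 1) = 24*s^5 - 5*s^4 + 15*s^3 + 50*s^2 - 2*s - 1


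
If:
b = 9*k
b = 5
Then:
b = 5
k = 5/9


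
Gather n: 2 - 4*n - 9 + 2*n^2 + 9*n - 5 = 2*n^2 + 5*n - 12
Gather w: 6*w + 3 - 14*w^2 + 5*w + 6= -14*w^2 + 11*w + 9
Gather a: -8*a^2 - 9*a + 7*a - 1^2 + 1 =-8*a^2 - 2*a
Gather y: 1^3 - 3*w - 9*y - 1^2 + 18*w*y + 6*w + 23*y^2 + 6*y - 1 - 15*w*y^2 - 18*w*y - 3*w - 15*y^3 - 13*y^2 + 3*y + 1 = -15*y^3 + y^2*(10 - 15*w)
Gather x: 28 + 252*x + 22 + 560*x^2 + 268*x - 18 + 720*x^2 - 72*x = 1280*x^2 + 448*x + 32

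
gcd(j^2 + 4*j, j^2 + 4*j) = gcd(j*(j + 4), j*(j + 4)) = j^2 + 4*j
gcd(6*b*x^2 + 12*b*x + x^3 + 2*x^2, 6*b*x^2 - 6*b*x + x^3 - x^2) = 6*b*x + x^2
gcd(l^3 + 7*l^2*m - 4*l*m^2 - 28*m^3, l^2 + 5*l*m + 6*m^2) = l + 2*m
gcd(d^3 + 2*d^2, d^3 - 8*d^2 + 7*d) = d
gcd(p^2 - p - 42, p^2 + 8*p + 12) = p + 6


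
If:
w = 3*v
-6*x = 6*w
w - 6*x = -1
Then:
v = -1/21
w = -1/7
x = 1/7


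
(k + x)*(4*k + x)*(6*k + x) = 24*k^3 + 34*k^2*x + 11*k*x^2 + x^3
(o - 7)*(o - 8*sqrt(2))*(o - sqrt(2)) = o^3 - 9*sqrt(2)*o^2 - 7*o^2 + 16*o + 63*sqrt(2)*o - 112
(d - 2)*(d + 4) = d^2 + 2*d - 8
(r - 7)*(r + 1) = r^2 - 6*r - 7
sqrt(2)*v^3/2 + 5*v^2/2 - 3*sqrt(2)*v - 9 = (v - 3*sqrt(2)/2)*(v + 3*sqrt(2))*(sqrt(2)*v/2 + 1)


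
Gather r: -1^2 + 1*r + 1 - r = 0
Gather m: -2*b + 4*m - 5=-2*b + 4*m - 5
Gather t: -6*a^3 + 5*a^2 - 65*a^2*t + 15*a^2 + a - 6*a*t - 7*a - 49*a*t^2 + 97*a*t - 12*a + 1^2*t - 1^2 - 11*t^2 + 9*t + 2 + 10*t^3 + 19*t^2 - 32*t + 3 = -6*a^3 + 20*a^2 - 18*a + 10*t^3 + t^2*(8 - 49*a) + t*(-65*a^2 + 91*a - 22) + 4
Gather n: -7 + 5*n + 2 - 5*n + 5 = 0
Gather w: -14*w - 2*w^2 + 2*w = -2*w^2 - 12*w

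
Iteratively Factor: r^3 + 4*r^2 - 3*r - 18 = (r - 2)*(r^2 + 6*r + 9) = (r - 2)*(r + 3)*(r + 3)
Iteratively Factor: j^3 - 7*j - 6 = (j + 2)*(j^2 - 2*j - 3) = (j - 3)*(j + 2)*(j + 1)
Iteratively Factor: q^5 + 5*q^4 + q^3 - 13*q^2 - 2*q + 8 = (q - 1)*(q^4 + 6*q^3 + 7*q^2 - 6*q - 8) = (q - 1)*(q + 4)*(q^3 + 2*q^2 - q - 2) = (q - 1)*(q + 2)*(q + 4)*(q^2 - 1) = (q - 1)*(q + 1)*(q + 2)*(q + 4)*(q - 1)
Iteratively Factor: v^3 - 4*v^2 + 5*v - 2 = (v - 1)*(v^2 - 3*v + 2) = (v - 1)^2*(v - 2)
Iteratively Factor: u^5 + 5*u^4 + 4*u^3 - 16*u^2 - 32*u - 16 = (u - 2)*(u^4 + 7*u^3 + 18*u^2 + 20*u + 8) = (u - 2)*(u + 2)*(u^3 + 5*u^2 + 8*u + 4) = (u - 2)*(u + 2)^2*(u^2 + 3*u + 2) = (u - 2)*(u + 1)*(u + 2)^2*(u + 2)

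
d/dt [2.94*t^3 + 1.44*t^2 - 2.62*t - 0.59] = 8.82*t^2 + 2.88*t - 2.62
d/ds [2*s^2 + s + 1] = 4*s + 1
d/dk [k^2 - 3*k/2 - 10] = 2*k - 3/2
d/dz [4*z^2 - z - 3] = 8*z - 1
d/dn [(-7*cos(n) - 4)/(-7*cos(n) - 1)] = 21*sin(n)/(7*cos(n) + 1)^2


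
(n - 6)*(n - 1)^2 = n^3 - 8*n^2 + 13*n - 6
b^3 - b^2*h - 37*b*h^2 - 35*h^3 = (b - 7*h)*(b + h)*(b + 5*h)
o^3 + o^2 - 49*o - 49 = (o - 7)*(o + 1)*(o + 7)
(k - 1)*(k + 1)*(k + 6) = k^3 + 6*k^2 - k - 6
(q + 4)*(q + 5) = q^2 + 9*q + 20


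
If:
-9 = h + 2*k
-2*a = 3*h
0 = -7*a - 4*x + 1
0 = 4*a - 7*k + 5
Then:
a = -219/10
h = 73/5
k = -59/5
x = 1543/40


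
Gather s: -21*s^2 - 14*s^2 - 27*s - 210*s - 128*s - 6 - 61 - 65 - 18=-35*s^2 - 365*s - 150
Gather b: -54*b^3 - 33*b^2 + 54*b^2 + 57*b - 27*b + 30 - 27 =-54*b^3 + 21*b^2 + 30*b + 3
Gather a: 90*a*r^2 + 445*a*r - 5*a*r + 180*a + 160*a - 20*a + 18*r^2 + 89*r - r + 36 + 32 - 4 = a*(90*r^2 + 440*r + 320) + 18*r^2 + 88*r + 64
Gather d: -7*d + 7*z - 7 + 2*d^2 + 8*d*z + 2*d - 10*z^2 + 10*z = 2*d^2 + d*(8*z - 5) - 10*z^2 + 17*z - 7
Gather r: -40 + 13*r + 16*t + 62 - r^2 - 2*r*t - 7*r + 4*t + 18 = -r^2 + r*(6 - 2*t) + 20*t + 40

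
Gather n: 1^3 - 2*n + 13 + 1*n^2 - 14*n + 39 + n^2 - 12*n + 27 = 2*n^2 - 28*n + 80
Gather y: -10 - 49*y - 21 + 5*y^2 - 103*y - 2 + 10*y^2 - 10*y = 15*y^2 - 162*y - 33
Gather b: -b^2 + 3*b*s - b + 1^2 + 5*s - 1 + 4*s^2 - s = -b^2 + b*(3*s - 1) + 4*s^2 + 4*s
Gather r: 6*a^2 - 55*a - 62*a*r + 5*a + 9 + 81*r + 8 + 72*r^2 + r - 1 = 6*a^2 - 50*a + 72*r^2 + r*(82 - 62*a) + 16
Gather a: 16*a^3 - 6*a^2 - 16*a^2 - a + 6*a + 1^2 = 16*a^3 - 22*a^2 + 5*a + 1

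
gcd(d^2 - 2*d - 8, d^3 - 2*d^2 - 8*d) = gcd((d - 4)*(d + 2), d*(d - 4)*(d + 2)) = d^2 - 2*d - 8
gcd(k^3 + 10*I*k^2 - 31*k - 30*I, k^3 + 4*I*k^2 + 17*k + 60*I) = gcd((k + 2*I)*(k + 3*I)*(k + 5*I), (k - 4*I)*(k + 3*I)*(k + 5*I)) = k^2 + 8*I*k - 15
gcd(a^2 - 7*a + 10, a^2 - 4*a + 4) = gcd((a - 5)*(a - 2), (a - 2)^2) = a - 2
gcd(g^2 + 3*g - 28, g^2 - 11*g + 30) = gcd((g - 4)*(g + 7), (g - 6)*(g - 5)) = 1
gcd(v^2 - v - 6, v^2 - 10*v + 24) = 1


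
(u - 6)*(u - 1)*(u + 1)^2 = u^4 - 5*u^3 - 7*u^2 + 5*u + 6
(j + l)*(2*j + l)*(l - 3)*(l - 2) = 2*j^2*l^2 - 10*j^2*l + 12*j^2 + 3*j*l^3 - 15*j*l^2 + 18*j*l + l^4 - 5*l^3 + 6*l^2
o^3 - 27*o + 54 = (o - 3)^2*(o + 6)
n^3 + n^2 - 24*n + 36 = (n - 3)*(n - 2)*(n + 6)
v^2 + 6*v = v*(v + 6)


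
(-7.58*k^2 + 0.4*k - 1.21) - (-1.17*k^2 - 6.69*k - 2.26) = -6.41*k^2 + 7.09*k + 1.05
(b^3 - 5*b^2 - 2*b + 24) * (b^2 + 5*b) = b^5 - 27*b^3 + 14*b^2 + 120*b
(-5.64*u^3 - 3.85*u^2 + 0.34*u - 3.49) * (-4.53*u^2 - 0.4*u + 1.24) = 25.5492*u^5 + 19.6965*u^4 - 6.9938*u^3 + 10.8997*u^2 + 1.8176*u - 4.3276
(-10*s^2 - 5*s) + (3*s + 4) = -10*s^2 - 2*s + 4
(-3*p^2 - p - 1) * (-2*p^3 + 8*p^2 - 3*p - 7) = 6*p^5 - 22*p^4 + 3*p^3 + 16*p^2 + 10*p + 7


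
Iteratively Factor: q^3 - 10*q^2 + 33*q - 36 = (q - 3)*(q^2 - 7*q + 12) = (q - 4)*(q - 3)*(q - 3)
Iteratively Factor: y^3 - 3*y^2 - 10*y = (y + 2)*(y^2 - 5*y) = y*(y + 2)*(y - 5)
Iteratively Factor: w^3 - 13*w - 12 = (w + 1)*(w^2 - w - 12) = (w + 1)*(w + 3)*(w - 4)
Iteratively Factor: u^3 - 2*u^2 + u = (u - 1)*(u^2 - u) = u*(u - 1)*(u - 1)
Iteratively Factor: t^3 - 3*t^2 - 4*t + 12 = (t - 2)*(t^2 - t - 6) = (t - 3)*(t - 2)*(t + 2)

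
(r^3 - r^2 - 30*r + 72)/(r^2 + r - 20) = (r^2 + 3*r - 18)/(r + 5)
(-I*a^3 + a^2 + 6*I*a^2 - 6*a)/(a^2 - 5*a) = (-I*a^2 + a + 6*I*a - 6)/(a - 5)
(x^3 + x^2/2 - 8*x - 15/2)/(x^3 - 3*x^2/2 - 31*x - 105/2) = (x^2 - 2*x - 3)/(x^2 - 4*x - 21)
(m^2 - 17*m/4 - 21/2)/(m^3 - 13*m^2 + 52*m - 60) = (m + 7/4)/(m^2 - 7*m + 10)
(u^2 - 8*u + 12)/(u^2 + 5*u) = (u^2 - 8*u + 12)/(u*(u + 5))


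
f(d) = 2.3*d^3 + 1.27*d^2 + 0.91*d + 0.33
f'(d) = 6.9*d^2 + 2.54*d + 0.91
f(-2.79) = -42.27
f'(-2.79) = 47.53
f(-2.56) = -32.26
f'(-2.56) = 39.63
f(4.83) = 293.51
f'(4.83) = 174.15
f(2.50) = 46.48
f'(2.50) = 50.38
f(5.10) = 343.10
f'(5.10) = 193.33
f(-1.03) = -1.77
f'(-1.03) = 5.61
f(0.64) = 2.04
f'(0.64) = 5.36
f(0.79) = 2.98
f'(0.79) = 7.22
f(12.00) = 4168.53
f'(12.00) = 1024.99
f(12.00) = 4168.53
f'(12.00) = 1024.99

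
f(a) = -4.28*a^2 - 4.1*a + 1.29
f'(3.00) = -29.78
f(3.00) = -49.53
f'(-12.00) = 98.62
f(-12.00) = -565.83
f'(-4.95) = 38.27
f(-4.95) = -83.29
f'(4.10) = -39.20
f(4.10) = -87.47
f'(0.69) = -10.01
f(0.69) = -3.58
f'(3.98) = -38.17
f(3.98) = -82.82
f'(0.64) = -9.58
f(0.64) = -3.09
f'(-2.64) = 18.50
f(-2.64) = -17.72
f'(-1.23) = 6.43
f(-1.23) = -0.14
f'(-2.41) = 16.53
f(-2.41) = -13.69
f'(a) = -8.56*a - 4.1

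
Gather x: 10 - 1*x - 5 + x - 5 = 0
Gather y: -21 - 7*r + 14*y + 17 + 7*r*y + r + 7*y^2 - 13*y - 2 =-6*r + 7*y^2 + y*(7*r + 1) - 6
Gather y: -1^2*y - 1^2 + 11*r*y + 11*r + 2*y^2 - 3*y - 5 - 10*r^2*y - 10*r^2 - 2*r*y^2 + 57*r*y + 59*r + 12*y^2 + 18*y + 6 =-10*r^2 + 70*r + y^2*(14 - 2*r) + y*(-10*r^2 + 68*r + 14)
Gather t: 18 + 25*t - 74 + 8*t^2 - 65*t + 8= 8*t^2 - 40*t - 48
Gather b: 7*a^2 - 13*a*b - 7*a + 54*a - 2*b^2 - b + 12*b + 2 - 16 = 7*a^2 + 47*a - 2*b^2 + b*(11 - 13*a) - 14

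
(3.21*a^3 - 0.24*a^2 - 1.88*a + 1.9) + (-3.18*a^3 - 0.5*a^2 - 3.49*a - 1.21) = 0.0299999999999998*a^3 - 0.74*a^2 - 5.37*a + 0.69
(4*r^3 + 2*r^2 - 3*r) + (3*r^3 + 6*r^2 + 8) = 7*r^3 + 8*r^2 - 3*r + 8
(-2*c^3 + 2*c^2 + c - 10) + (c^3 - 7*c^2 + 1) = -c^3 - 5*c^2 + c - 9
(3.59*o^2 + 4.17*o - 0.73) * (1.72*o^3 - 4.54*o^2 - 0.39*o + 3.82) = 6.1748*o^5 - 9.1262*o^4 - 21.5875*o^3 + 15.4017*o^2 + 16.2141*o - 2.7886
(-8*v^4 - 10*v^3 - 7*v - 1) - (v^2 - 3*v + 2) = -8*v^4 - 10*v^3 - v^2 - 4*v - 3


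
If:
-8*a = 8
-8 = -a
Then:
No Solution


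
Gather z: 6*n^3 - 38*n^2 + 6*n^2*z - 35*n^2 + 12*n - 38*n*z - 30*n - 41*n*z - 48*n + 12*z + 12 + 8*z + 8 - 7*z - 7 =6*n^3 - 73*n^2 - 66*n + z*(6*n^2 - 79*n + 13) + 13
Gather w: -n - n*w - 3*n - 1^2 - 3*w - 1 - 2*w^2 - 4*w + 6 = -4*n - 2*w^2 + w*(-n - 7) + 4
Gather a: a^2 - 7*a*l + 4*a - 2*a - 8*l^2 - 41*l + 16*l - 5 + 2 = a^2 + a*(2 - 7*l) - 8*l^2 - 25*l - 3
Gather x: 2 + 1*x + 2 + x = 2*x + 4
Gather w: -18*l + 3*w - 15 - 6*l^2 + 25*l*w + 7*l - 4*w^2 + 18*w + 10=-6*l^2 - 11*l - 4*w^2 + w*(25*l + 21) - 5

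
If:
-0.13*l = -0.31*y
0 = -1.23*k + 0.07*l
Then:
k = 0.135709818636648*y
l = 2.38461538461538*y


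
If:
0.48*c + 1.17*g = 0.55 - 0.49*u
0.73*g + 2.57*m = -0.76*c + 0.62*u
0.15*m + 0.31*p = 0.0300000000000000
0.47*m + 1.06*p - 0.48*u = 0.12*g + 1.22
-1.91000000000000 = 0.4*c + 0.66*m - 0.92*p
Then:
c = -2.49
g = 2.72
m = -0.75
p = 0.46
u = -2.94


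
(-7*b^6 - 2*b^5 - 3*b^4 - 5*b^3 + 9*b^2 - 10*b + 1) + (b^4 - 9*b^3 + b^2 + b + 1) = -7*b^6 - 2*b^5 - 2*b^4 - 14*b^3 + 10*b^2 - 9*b + 2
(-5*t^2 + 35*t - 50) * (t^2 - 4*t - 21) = -5*t^4 + 55*t^3 - 85*t^2 - 535*t + 1050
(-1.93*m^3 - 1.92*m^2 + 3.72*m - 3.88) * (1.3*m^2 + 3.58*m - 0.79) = -2.509*m^5 - 9.4054*m^4 - 0.512899999999999*m^3 + 9.7904*m^2 - 16.8292*m + 3.0652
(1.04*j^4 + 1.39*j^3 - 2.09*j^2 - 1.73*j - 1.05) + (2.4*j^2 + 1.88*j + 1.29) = 1.04*j^4 + 1.39*j^3 + 0.31*j^2 + 0.15*j + 0.24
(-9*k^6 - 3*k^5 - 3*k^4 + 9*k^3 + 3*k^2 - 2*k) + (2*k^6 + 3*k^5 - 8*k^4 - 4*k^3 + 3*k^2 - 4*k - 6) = -7*k^6 - 11*k^4 + 5*k^3 + 6*k^2 - 6*k - 6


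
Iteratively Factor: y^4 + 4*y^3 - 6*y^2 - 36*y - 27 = (y - 3)*(y^3 + 7*y^2 + 15*y + 9) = (y - 3)*(y + 1)*(y^2 + 6*y + 9) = (y - 3)*(y + 1)*(y + 3)*(y + 3)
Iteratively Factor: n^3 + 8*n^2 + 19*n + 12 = (n + 1)*(n^2 + 7*n + 12) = (n + 1)*(n + 3)*(n + 4)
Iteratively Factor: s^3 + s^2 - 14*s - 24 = (s + 3)*(s^2 - 2*s - 8) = (s - 4)*(s + 3)*(s + 2)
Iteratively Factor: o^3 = (o)*(o^2) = o^2*(o)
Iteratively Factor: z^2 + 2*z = (z)*(z + 2)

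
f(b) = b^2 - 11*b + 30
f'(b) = 2*b - 11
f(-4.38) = 97.36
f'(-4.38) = -19.76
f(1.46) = 16.07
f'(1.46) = -8.08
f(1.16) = 18.59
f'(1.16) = -8.68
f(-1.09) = 43.18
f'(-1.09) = -13.18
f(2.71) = 7.53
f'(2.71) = -5.58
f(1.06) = 19.46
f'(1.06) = -8.88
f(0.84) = 21.47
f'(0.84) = -9.32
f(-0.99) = 41.87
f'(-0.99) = -12.98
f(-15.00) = 420.00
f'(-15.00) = -41.00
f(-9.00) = 210.00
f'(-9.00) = -29.00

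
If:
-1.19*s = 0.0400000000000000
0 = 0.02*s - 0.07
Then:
No Solution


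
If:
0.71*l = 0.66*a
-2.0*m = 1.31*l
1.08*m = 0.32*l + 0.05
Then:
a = -0.05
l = -0.05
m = 0.03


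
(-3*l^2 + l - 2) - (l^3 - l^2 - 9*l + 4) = -l^3 - 2*l^2 + 10*l - 6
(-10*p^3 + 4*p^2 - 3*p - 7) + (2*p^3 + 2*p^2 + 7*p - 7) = -8*p^3 + 6*p^2 + 4*p - 14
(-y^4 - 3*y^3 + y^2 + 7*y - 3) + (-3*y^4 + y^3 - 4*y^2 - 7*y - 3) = -4*y^4 - 2*y^3 - 3*y^2 - 6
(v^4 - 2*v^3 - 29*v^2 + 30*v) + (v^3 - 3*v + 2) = v^4 - v^3 - 29*v^2 + 27*v + 2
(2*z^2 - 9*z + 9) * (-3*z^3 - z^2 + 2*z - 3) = -6*z^5 + 25*z^4 - 14*z^3 - 33*z^2 + 45*z - 27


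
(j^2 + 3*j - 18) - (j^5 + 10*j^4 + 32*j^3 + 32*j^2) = -j^5 - 10*j^4 - 32*j^3 - 31*j^2 + 3*j - 18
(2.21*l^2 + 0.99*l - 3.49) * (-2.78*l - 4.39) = -6.1438*l^3 - 12.4541*l^2 + 5.3561*l + 15.3211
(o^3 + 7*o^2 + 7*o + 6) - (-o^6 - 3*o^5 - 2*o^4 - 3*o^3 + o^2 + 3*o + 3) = o^6 + 3*o^5 + 2*o^4 + 4*o^3 + 6*o^2 + 4*o + 3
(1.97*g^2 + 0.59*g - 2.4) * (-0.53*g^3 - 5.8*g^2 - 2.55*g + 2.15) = -1.0441*g^5 - 11.7387*g^4 - 7.1735*g^3 + 16.651*g^2 + 7.3885*g - 5.16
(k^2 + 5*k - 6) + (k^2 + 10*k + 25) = 2*k^2 + 15*k + 19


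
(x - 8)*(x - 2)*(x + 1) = x^3 - 9*x^2 + 6*x + 16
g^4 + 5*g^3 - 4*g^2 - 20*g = g*(g - 2)*(g + 2)*(g + 5)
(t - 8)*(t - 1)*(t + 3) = t^3 - 6*t^2 - 19*t + 24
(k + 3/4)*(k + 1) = k^2 + 7*k/4 + 3/4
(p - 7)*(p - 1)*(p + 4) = p^3 - 4*p^2 - 25*p + 28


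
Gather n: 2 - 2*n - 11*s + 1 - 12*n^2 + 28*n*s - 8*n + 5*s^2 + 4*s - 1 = -12*n^2 + n*(28*s - 10) + 5*s^2 - 7*s + 2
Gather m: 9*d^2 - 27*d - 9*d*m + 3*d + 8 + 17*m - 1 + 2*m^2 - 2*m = 9*d^2 - 24*d + 2*m^2 + m*(15 - 9*d) + 7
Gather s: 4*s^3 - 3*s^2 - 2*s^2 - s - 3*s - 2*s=4*s^3 - 5*s^2 - 6*s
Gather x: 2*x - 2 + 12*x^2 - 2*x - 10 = 12*x^2 - 12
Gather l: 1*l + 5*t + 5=l + 5*t + 5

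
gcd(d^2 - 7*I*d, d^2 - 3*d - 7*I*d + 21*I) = d - 7*I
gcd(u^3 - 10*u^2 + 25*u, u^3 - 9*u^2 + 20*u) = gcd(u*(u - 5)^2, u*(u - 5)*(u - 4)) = u^2 - 5*u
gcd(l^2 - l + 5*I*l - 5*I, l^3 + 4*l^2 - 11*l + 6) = l - 1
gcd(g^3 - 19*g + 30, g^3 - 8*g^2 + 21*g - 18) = g^2 - 5*g + 6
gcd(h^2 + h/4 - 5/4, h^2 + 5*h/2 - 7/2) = h - 1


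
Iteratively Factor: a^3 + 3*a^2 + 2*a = (a)*(a^2 + 3*a + 2) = a*(a + 1)*(a + 2)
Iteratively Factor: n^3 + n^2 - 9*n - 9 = (n + 3)*(n^2 - 2*n - 3) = (n + 1)*(n + 3)*(n - 3)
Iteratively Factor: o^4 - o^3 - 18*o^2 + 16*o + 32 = (o - 4)*(o^3 + 3*o^2 - 6*o - 8) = (o - 4)*(o - 2)*(o^2 + 5*o + 4) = (o - 4)*(o - 2)*(o + 1)*(o + 4)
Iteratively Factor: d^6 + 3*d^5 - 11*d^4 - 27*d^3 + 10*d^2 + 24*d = (d + 2)*(d^5 + d^4 - 13*d^3 - d^2 + 12*d) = d*(d + 2)*(d^4 + d^3 - 13*d^2 - d + 12) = d*(d + 1)*(d + 2)*(d^3 - 13*d + 12) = d*(d + 1)*(d + 2)*(d + 4)*(d^2 - 4*d + 3) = d*(d - 3)*(d + 1)*(d + 2)*(d + 4)*(d - 1)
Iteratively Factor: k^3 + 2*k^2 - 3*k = (k - 1)*(k^2 + 3*k) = (k - 1)*(k + 3)*(k)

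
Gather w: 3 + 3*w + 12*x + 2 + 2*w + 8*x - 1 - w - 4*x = 4*w + 16*x + 4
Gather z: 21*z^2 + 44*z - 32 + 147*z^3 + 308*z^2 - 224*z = 147*z^3 + 329*z^2 - 180*z - 32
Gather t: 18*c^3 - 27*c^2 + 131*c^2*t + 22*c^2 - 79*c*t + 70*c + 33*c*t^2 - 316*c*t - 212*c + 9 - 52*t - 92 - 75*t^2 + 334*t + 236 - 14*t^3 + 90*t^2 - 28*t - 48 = 18*c^3 - 5*c^2 - 142*c - 14*t^3 + t^2*(33*c + 15) + t*(131*c^2 - 395*c + 254) + 105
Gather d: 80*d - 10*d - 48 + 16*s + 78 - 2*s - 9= 70*d + 14*s + 21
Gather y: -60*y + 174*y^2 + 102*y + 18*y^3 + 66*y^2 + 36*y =18*y^3 + 240*y^2 + 78*y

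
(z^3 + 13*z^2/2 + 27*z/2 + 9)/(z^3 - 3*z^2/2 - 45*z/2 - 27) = (z + 2)/(z - 6)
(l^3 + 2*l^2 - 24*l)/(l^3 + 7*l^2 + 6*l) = (l - 4)/(l + 1)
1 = 1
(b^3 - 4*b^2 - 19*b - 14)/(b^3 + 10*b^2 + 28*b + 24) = (b^2 - 6*b - 7)/(b^2 + 8*b + 12)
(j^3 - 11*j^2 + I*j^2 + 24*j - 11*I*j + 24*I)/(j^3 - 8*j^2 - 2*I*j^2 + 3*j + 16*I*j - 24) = (j - 3)/(j - 3*I)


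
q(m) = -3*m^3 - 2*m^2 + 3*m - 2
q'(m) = -9*m^2 - 4*m + 3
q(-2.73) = 35.94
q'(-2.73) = -53.16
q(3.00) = -92.00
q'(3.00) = -90.00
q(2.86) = -79.96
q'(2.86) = -82.06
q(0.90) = -3.11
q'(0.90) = -7.89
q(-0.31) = -3.03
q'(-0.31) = 3.38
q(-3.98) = 143.51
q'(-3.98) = -123.64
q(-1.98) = 7.51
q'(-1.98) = -24.36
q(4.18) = -243.51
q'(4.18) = -170.97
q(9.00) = -2324.00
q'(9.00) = -762.00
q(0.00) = -2.00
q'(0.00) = 3.00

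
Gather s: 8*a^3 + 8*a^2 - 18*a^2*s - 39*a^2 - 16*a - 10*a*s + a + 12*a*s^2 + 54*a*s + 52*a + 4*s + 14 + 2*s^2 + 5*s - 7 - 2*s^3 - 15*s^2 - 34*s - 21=8*a^3 - 31*a^2 + 37*a - 2*s^3 + s^2*(12*a - 13) + s*(-18*a^2 + 44*a - 25) - 14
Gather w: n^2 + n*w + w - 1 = n^2 + w*(n + 1) - 1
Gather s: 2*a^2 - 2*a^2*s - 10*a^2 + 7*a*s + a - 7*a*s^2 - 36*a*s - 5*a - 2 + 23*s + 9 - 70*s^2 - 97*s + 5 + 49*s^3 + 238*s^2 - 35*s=-8*a^2 - 4*a + 49*s^3 + s^2*(168 - 7*a) + s*(-2*a^2 - 29*a - 109) + 12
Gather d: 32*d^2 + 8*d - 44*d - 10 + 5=32*d^2 - 36*d - 5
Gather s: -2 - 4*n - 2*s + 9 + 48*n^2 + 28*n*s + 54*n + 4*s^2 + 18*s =48*n^2 + 50*n + 4*s^2 + s*(28*n + 16) + 7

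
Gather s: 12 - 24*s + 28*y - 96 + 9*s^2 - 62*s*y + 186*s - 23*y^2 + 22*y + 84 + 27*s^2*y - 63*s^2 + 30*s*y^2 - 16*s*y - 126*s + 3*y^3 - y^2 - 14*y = s^2*(27*y - 54) + s*(30*y^2 - 78*y + 36) + 3*y^3 - 24*y^2 + 36*y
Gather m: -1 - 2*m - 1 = -2*m - 2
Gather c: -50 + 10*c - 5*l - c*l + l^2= c*(10 - l) + l^2 - 5*l - 50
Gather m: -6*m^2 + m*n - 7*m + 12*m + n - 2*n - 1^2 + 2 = -6*m^2 + m*(n + 5) - n + 1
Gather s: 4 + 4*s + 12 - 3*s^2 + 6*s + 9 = -3*s^2 + 10*s + 25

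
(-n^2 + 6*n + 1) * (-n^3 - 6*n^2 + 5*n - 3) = n^5 - 42*n^3 + 27*n^2 - 13*n - 3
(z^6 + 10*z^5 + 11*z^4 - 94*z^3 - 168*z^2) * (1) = z^6 + 10*z^5 + 11*z^4 - 94*z^3 - 168*z^2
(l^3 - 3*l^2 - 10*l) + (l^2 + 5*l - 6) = l^3 - 2*l^2 - 5*l - 6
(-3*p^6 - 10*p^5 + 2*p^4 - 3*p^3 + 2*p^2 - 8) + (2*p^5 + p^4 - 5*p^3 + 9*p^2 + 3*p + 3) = -3*p^6 - 8*p^5 + 3*p^4 - 8*p^3 + 11*p^2 + 3*p - 5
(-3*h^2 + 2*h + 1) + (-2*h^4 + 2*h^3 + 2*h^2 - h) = -2*h^4 + 2*h^3 - h^2 + h + 1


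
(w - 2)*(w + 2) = w^2 - 4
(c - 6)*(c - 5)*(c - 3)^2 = c^4 - 17*c^3 + 105*c^2 - 279*c + 270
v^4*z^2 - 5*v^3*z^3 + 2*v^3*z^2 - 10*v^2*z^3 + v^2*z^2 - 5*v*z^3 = v*(v - 5*z)*(v*z + z)^2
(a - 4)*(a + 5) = a^2 + a - 20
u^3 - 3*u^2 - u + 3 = (u - 3)*(u - 1)*(u + 1)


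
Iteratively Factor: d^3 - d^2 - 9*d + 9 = (d + 3)*(d^2 - 4*d + 3) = (d - 1)*(d + 3)*(d - 3)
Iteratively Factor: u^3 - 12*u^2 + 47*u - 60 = (u - 5)*(u^2 - 7*u + 12) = (u - 5)*(u - 3)*(u - 4)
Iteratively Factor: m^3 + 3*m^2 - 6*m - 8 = (m + 4)*(m^2 - m - 2) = (m - 2)*(m + 4)*(m + 1)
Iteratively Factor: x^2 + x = (x)*(x + 1)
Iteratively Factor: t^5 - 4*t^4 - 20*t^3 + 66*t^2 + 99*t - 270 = (t - 5)*(t^4 + t^3 - 15*t^2 - 9*t + 54) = (t - 5)*(t - 3)*(t^3 + 4*t^2 - 3*t - 18) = (t - 5)*(t - 3)*(t + 3)*(t^2 + t - 6) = (t - 5)*(t - 3)*(t - 2)*(t + 3)*(t + 3)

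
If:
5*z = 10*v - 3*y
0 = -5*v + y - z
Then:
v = -8*z/5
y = -7*z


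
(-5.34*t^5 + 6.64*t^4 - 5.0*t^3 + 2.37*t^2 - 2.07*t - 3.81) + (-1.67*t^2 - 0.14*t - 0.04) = -5.34*t^5 + 6.64*t^4 - 5.0*t^3 + 0.7*t^2 - 2.21*t - 3.85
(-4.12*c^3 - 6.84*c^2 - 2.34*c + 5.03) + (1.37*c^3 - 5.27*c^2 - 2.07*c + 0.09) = -2.75*c^3 - 12.11*c^2 - 4.41*c + 5.12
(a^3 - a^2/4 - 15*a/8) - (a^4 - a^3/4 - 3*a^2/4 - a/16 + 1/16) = -a^4 + 5*a^3/4 + a^2/2 - 29*a/16 - 1/16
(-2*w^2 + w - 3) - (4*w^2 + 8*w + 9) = -6*w^2 - 7*w - 12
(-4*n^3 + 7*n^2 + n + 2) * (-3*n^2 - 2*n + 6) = 12*n^5 - 13*n^4 - 41*n^3 + 34*n^2 + 2*n + 12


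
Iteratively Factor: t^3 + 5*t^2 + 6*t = (t + 2)*(t^2 + 3*t) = t*(t + 2)*(t + 3)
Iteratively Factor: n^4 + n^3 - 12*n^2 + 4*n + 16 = (n - 2)*(n^3 + 3*n^2 - 6*n - 8) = (n - 2)^2*(n^2 + 5*n + 4) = (n - 2)^2*(n + 4)*(n + 1)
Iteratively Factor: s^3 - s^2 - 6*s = (s - 3)*(s^2 + 2*s) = (s - 3)*(s + 2)*(s)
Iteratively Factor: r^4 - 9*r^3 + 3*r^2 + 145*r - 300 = (r - 5)*(r^3 - 4*r^2 - 17*r + 60) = (r - 5)*(r - 3)*(r^2 - r - 20) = (r - 5)*(r - 3)*(r + 4)*(r - 5)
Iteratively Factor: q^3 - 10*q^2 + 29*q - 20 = (q - 5)*(q^2 - 5*q + 4) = (q - 5)*(q - 4)*(q - 1)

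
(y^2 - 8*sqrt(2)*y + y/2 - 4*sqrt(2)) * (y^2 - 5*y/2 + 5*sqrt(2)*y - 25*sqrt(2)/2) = y^4 - 3*sqrt(2)*y^3 - 2*y^3 - 325*y^2/4 + 6*sqrt(2)*y^2 + 15*sqrt(2)*y/4 + 160*y + 100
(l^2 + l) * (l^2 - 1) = l^4 + l^3 - l^2 - l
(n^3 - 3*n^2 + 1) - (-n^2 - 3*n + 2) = n^3 - 2*n^2 + 3*n - 1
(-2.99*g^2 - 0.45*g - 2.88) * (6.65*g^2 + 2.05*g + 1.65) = -19.8835*g^4 - 9.122*g^3 - 25.008*g^2 - 6.6465*g - 4.752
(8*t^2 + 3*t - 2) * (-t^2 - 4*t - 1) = -8*t^4 - 35*t^3 - 18*t^2 + 5*t + 2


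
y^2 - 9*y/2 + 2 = (y - 4)*(y - 1/2)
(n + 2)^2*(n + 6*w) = n^3 + 6*n^2*w + 4*n^2 + 24*n*w + 4*n + 24*w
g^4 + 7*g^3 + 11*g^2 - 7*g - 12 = (g - 1)*(g + 1)*(g + 3)*(g + 4)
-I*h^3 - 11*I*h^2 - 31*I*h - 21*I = (h + 3)*(h + 7)*(-I*h - I)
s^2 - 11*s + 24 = (s - 8)*(s - 3)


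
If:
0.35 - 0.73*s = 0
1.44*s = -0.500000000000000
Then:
No Solution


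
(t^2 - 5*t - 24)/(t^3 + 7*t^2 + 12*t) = (t - 8)/(t*(t + 4))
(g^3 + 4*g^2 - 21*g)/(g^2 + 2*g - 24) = g*(g^2 + 4*g - 21)/(g^2 + 2*g - 24)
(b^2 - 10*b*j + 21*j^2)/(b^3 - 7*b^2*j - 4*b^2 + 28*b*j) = (b - 3*j)/(b*(b - 4))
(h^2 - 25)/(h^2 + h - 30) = (h + 5)/(h + 6)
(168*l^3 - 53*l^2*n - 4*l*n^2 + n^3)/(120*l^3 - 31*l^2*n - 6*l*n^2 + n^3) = (7*l + n)/(5*l + n)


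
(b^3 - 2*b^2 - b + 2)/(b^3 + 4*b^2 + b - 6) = (b^2 - b - 2)/(b^2 + 5*b + 6)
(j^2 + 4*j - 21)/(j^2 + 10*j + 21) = (j - 3)/(j + 3)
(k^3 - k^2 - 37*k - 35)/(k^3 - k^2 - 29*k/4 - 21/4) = 4*(k^2 - 2*k - 35)/(4*k^2 - 8*k - 21)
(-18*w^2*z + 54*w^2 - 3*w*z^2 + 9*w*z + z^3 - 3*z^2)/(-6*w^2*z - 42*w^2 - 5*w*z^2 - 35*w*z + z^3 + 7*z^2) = (3*w*z - 9*w + z^2 - 3*z)/(w*z + 7*w + z^2 + 7*z)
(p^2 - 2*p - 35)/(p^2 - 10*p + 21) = (p + 5)/(p - 3)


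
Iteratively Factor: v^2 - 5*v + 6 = (v - 3)*(v - 2)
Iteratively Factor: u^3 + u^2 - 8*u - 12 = (u - 3)*(u^2 + 4*u + 4) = (u - 3)*(u + 2)*(u + 2)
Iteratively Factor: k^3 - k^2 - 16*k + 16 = (k - 1)*(k^2 - 16) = (k - 1)*(k + 4)*(k - 4)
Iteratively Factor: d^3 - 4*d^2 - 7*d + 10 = (d + 2)*(d^2 - 6*d + 5) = (d - 1)*(d + 2)*(d - 5)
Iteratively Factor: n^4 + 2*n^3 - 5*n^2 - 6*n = (n + 1)*(n^3 + n^2 - 6*n) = (n + 1)*(n + 3)*(n^2 - 2*n) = n*(n + 1)*(n + 3)*(n - 2)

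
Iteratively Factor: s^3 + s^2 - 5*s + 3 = (s + 3)*(s^2 - 2*s + 1) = (s - 1)*(s + 3)*(s - 1)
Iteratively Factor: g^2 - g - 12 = (g - 4)*(g + 3)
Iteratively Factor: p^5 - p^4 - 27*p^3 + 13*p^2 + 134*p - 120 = (p - 2)*(p^4 + p^3 - 25*p^2 - 37*p + 60) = (p - 5)*(p - 2)*(p^3 + 6*p^2 + 5*p - 12) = (p - 5)*(p - 2)*(p + 3)*(p^2 + 3*p - 4) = (p - 5)*(p - 2)*(p + 3)*(p + 4)*(p - 1)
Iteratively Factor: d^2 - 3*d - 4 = (d + 1)*(d - 4)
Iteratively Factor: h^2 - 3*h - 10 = (h + 2)*(h - 5)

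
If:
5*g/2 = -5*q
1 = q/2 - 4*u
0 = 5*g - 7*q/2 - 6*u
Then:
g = -4/19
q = 2/19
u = -9/38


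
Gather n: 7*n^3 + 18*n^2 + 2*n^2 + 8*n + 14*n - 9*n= 7*n^3 + 20*n^2 + 13*n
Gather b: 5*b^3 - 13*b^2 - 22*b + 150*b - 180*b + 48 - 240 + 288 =5*b^3 - 13*b^2 - 52*b + 96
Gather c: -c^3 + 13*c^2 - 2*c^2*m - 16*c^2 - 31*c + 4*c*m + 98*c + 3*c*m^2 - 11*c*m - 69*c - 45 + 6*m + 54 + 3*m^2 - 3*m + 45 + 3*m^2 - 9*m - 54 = -c^3 + c^2*(-2*m - 3) + c*(3*m^2 - 7*m - 2) + 6*m^2 - 6*m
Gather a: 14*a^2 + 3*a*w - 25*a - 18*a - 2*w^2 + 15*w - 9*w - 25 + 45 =14*a^2 + a*(3*w - 43) - 2*w^2 + 6*w + 20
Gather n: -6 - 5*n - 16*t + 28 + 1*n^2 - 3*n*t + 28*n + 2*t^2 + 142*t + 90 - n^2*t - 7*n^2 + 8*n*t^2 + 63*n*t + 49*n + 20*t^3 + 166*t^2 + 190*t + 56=n^2*(-t - 6) + n*(8*t^2 + 60*t + 72) + 20*t^3 + 168*t^2 + 316*t + 168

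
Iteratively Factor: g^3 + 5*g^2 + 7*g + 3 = (g + 1)*(g^2 + 4*g + 3) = (g + 1)*(g + 3)*(g + 1)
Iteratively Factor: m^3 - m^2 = (m)*(m^2 - m) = m^2*(m - 1)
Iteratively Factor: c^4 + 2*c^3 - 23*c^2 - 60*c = (c - 5)*(c^3 + 7*c^2 + 12*c) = (c - 5)*(c + 3)*(c^2 + 4*c) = (c - 5)*(c + 3)*(c + 4)*(c)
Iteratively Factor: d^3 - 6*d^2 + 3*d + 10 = (d - 5)*(d^2 - d - 2) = (d - 5)*(d + 1)*(d - 2)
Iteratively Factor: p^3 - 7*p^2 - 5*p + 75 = (p - 5)*(p^2 - 2*p - 15) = (p - 5)^2*(p + 3)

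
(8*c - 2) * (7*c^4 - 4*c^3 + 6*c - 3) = 56*c^5 - 46*c^4 + 8*c^3 + 48*c^2 - 36*c + 6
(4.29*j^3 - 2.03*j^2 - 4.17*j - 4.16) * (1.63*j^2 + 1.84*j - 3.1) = 6.9927*j^5 + 4.5847*j^4 - 23.8313*j^3 - 8.1606*j^2 + 5.2726*j + 12.896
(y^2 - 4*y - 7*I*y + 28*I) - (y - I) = y^2 - 5*y - 7*I*y + 29*I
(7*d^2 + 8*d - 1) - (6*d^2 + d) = d^2 + 7*d - 1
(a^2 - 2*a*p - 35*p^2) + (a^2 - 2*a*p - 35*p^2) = 2*a^2 - 4*a*p - 70*p^2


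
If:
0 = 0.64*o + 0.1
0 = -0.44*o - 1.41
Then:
No Solution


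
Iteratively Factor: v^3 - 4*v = (v + 2)*(v^2 - 2*v) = (v - 2)*(v + 2)*(v)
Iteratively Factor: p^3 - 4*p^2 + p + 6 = (p - 3)*(p^2 - p - 2) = (p - 3)*(p - 2)*(p + 1)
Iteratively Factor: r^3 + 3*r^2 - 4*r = (r - 1)*(r^2 + 4*r) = (r - 1)*(r + 4)*(r)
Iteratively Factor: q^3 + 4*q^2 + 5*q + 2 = (q + 1)*(q^2 + 3*q + 2) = (q + 1)*(q + 2)*(q + 1)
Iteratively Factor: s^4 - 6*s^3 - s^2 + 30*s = (s + 2)*(s^3 - 8*s^2 + 15*s) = s*(s + 2)*(s^2 - 8*s + 15) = s*(s - 5)*(s + 2)*(s - 3)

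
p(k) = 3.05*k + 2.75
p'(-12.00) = 3.05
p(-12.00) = -33.85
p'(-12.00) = 3.05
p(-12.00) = -33.85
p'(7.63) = 3.05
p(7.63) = 26.02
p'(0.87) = 3.05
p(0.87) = 5.40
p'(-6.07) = 3.05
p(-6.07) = -15.76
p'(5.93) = 3.05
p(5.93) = 20.84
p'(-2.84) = 3.05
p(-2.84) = -5.91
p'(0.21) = 3.05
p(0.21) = 3.39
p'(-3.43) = 3.05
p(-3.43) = -7.71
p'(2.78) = 3.05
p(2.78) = 11.23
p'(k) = 3.05000000000000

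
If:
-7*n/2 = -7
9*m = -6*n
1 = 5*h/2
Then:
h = 2/5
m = -4/3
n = 2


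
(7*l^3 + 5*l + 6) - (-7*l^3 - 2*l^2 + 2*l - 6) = 14*l^3 + 2*l^2 + 3*l + 12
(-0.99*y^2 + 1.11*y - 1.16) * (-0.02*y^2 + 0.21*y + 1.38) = 0.0198*y^4 - 0.2301*y^3 - 1.1099*y^2 + 1.2882*y - 1.6008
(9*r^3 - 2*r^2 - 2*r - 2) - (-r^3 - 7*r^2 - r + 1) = 10*r^3 + 5*r^2 - r - 3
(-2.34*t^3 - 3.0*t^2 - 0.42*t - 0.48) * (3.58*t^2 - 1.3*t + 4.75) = -8.3772*t^5 - 7.698*t^4 - 8.7186*t^3 - 15.4224*t^2 - 1.371*t - 2.28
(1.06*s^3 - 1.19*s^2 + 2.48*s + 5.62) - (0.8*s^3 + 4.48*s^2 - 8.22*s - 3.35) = 0.26*s^3 - 5.67*s^2 + 10.7*s + 8.97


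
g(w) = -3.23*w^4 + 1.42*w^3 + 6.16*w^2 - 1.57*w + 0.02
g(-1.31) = -0.06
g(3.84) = -537.08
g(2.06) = -22.83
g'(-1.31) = 18.65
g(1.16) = 2.86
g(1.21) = 2.73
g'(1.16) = -1.71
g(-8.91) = -20858.37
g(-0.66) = 2.72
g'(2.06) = -71.06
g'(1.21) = -3.31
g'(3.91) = -660.58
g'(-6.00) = 2868.59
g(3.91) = -582.00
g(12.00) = -63655.30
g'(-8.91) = 9365.79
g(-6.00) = -4261.60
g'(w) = -12.92*w^3 + 4.26*w^2 + 12.32*w - 1.57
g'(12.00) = -21566.05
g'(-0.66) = -4.13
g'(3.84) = -623.02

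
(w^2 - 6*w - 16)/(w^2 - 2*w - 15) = (-w^2 + 6*w + 16)/(-w^2 + 2*w + 15)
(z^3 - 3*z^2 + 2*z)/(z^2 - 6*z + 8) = z*(z - 1)/(z - 4)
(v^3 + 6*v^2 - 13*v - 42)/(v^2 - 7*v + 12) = (v^2 + 9*v + 14)/(v - 4)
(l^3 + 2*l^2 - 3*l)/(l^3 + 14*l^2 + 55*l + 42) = l*(l^2 + 2*l - 3)/(l^3 + 14*l^2 + 55*l + 42)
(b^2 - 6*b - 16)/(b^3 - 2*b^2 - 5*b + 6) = (b - 8)/(b^2 - 4*b + 3)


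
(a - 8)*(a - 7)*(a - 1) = a^3 - 16*a^2 + 71*a - 56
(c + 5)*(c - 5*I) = c^2 + 5*c - 5*I*c - 25*I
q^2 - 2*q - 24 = (q - 6)*(q + 4)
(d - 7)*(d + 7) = d^2 - 49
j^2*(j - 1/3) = j^3 - j^2/3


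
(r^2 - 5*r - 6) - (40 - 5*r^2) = 6*r^2 - 5*r - 46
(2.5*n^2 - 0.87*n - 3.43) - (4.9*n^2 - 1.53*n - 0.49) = -2.4*n^2 + 0.66*n - 2.94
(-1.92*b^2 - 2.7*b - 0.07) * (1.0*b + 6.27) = -1.92*b^3 - 14.7384*b^2 - 16.999*b - 0.4389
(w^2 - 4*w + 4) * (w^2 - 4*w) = w^4 - 8*w^3 + 20*w^2 - 16*w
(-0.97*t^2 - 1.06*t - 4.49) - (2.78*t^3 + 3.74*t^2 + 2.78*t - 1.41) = -2.78*t^3 - 4.71*t^2 - 3.84*t - 3.08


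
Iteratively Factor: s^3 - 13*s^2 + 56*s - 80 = (s - 5)*(s^2 - 8*s + 16) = (s - 5)*(s - 4)*(s - 4)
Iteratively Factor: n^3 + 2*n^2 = (n)*(n^2 + 2*n) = n*(n + 2)*(n)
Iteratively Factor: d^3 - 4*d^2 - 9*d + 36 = (d + 3)*(d^2 - 7*d + 12) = (d - 4)*(d + 3)*(d - 3)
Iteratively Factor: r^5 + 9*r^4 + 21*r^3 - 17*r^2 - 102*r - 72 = (r - 2)*(r^4 + 11*r^3 + 43*r^2 + 69*r + 36) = (r - 2)*(r + 1)*(r^3 + 10*r^2 + 33*r + 36) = (r - 2)*(r + 1)*(r + 3)*(r^2 + 7*r + 12) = (r - 2)*(r + 1)*(r + 3)*(r + 4)*(r + 3)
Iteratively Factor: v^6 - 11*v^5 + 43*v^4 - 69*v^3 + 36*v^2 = (v - 1)*(v^5 - 10*v^4 + 33*v^3 - 36*v^2) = v*(v - 1)*(v^4 - 10*v^3 + 33*v^2 - 36*v) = v*(v - 3)*(v - 1)*(v^3 - 7*v^2 + 12*v) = v*(v - 3)^2*(v - 1)*(v^2 - 4*v) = v*(v - 4)*(v - 3)^2*(v - 1)*(v)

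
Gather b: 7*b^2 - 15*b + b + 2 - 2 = 7*b^2 - 14*b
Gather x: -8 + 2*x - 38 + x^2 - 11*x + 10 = x^2 - 9*x - 36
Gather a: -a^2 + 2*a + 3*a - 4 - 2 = -a^2 + 5*a - 6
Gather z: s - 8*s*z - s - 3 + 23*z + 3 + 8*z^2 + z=8*z^2 + z*(24 - 8*s)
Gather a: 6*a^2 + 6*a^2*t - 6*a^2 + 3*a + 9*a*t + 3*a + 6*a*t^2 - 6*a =6*a^2*t + a*(6*t^2 + 9*t)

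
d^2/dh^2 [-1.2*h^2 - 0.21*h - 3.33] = -2.40000000000000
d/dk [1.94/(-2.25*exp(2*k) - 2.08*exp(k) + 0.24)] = (8.73*exp(k) + 4.0352)*exp(k)/(2.25*exp(2*k) + 2.08*exp(k) - 0.24)^2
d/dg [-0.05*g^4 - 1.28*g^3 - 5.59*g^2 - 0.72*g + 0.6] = -0.2*g^3 - 3.84*g^2 - 11.18*g - 0.72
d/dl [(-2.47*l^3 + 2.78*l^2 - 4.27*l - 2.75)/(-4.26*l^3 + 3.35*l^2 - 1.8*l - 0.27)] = (-3.5527136788005e-15*l^5 + 3.56829999999999*l^4 - 27.4884*l^3 - 23.8438*l^2 + 16.9238*l - 3.7971)/(18.1476*l^6 - 28.542*l^5 + 26.5585*l^4 - 9.7596*l^3 + 1.431*l^2 + 0.972*l + 0.0729)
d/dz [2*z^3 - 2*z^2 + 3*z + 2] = 6*z^2 - 4*z + 3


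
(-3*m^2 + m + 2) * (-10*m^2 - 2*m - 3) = 30*m^4 - 4*m^3 - 13*m^2 - 7*m - 6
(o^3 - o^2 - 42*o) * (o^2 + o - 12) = o^5 - 55*o^3 - 30*o^2 + 504*o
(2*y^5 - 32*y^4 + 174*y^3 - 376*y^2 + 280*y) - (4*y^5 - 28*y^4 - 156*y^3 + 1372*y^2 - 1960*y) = -2*y^5 - 4*y^4 + 330*y^3 - 1748*y^2 + 2240*y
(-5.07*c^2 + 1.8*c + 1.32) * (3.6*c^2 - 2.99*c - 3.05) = -18.252*c^4 + 21.6393*c^3 + 14.8335*c^2 - 9.4368*c - 4.026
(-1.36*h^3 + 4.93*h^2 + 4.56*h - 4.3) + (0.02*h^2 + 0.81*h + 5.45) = -1.36*h^3 + 4.95*h^2 + 5.37*h + 1.15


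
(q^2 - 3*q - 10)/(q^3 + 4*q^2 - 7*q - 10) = (q^2 - 3*q - 10)/(q^3 + 4*q^2 - 7*q - 10)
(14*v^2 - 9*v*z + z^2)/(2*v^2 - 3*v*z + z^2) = (-7*v + z)/(-v + z)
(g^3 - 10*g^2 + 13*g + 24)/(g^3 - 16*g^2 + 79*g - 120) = (g + 1)/(g - 5)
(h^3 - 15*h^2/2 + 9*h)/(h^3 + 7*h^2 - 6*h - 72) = h*(2*h^2 - 15*h + 18)/(2*(h^3 + 7*h^2 - 6*h - 72))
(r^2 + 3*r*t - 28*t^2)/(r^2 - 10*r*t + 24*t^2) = (r + 7*t)/(r - 6*t)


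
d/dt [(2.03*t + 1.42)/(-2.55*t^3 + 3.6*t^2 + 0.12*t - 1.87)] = (10.353*t^3 + 3.555*t^2 - 10.224*t - 3.9665)/(6.5025*t^6 - 18.36*t^5 + 12.348*t^4 + 10.401*t^3 - 13.4496*t^2 - 0.4488*t + 3.4969)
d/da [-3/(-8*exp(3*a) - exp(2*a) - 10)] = (-72*exp(a) - 6)*exp(2*a)/(8*exp(3*a) + exp(2*a) + 10)^2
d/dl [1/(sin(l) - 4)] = -cos(l)/(sin(l) - 4)^2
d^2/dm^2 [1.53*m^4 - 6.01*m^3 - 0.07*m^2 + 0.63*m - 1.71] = 18.36*m^2 - 36.06*m - 0.14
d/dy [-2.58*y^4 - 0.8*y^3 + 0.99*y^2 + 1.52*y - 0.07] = -10.32*y^3 - 2.4*y^2 + 1.98*y + 1.52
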